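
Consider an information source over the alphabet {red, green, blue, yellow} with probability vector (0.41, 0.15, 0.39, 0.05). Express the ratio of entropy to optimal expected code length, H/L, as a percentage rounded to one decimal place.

94.1%

Entropy H = −Σ p log₂ p ≈ 1.6838 bits.
Huffman merges: 1/20+3/20→1/5; 1/5+39/100→59/100; 41/100+59/100→1. L = 179/100 ≈ 1.7900.
Efficiency = H/L = 1.6838/1.7900 = 94.1%.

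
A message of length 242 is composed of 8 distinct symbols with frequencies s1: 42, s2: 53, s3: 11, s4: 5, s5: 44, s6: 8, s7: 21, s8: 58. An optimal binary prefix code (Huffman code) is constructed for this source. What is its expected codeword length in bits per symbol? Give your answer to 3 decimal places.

2.694 bits/symbol

Probabilities are the counts divided by 242.
Repeatedly combine the two least-probable nodes; the expected code length is the sum of the merged weights.
merge 5/242 + 4/121 → 13/242
merge 1/22 + 13/242 → 12/121
merge 21/242 + 12/121 → 45/242
merge 21/121 + 2/11 → 43/121
merge 45/242 + 53/242 → 49/121
merge 29/121 + 43/121 → 72/121
merge 49/121 + 72/121 → 1
L = 13/242 + 12/121 + 45/242 + 43/121 + 49/121 + 72/121 + 1 = 326/121 ≈ 2.694 bits/symbol.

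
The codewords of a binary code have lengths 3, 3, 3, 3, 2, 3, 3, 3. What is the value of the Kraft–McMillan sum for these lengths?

1.125

With common denominator 2^3 = 8: Σ 2^(−ℓᵢ) = 1/8 + 1/8 + 1/8 + 1/8 + 2/8 + 1/8 + 1/8 + 1/8 = 9/8 = 1.125.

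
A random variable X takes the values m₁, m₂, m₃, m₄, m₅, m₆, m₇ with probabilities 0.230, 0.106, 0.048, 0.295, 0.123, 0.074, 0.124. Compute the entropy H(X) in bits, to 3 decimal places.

2.584 bits

H = −Σ pᵢ log₂ pᵢ.
−0.230·log₂(0.230) = 0.4877
−0.106·log₂(0.106) = 0.3432
−0.048·log₂(0.048) = 0.2103
−0.295·log₂(0.295) = 0.5196
−0.123·log₂(0.123) = 0.3719
−0.074·log₂(0.074) = 0.2780
−0.124·log₂(0.124) = 0.3734
Sum ≈ 2.5840 → 2.584 bits.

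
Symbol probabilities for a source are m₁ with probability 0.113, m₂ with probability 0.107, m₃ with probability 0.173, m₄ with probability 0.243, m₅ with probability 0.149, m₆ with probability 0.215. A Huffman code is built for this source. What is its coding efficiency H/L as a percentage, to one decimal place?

99.1%

Entropy H = −Σ p log₂ p ≈ 2.5203 bits.
Huffman merges: 107/1000+113/1000→11/50; 149/1000+173/1000→161/500; 43/200+11/50→87/200; 243/1000+161/500→113/200; 87/200+113/200→1. L = 1271/500 ≈ 2.5420.
Efficiency = H/L = 2.5203/2.5420 = 99.1%.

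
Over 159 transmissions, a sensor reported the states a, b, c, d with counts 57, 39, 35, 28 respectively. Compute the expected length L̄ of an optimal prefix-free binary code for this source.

2 bits/symbol

Probabilities are the counts divided by 159.
Repeatedly combine the two least-probable nodes; the expected code length is the sum of the merged weights.
merge 28/159 + 35/159 → 21/53
merge 13/53 + 19/53 → 32/53
merge 21/53 + 32/53 → 1
L = 21/53 + 32/53 + 1 = 2 bits/symbol.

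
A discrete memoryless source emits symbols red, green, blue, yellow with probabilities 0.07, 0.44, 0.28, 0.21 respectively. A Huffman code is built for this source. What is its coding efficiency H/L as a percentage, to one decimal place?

96.6%

Entropy H = −Σ p log₂ p ≈ 1.7767 bits.
Huffman merges: 7/100+21/100→7/25; 7/25+7/25→14/25; 11/25+14/25→1. L = 46/25 ≈ 1.8400.
Efficiency = H/L = 1.7767/1.8400 = 96.6%.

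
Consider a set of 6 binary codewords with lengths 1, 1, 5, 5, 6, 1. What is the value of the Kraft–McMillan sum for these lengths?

1.578125

With common denominator 2^6 = 64: Σ 2^(−ℓᵢ) = 32/64 + 32/64 + 2/64 + 2/64 + 1/64 + 32/64 = 101/64 = 1.578125.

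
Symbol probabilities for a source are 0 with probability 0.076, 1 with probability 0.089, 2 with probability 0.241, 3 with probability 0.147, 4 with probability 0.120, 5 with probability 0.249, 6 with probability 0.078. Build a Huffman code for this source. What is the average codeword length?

Repeatedly combine the two least-probable nodes; the expected code length is the sum of the merged weights.
merge 19/250 + 39/500 → 77/500
merge 89/1000 + 3/25 → 209/1000
merge 147/1000 + 77/500 → 301/1000
merge 209/1000 + 241/1000 → 9/20
merge 249/1000 + 301/1000 → 11/20
merge 9/20 + 11/20 → 1
L = 77/500 + 209/1000 + 301/1000 + 9/20 + 11/20 + 1 = 333/125 = 2.664 bits/symbol.

2.664 bits/symbol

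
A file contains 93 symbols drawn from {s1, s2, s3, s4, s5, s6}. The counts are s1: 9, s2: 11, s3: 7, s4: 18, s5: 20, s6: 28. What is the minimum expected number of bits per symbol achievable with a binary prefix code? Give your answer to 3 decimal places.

Probabilities are the counts divided by 93.
Repeatedly combine the two least-probable nodes; the expected code length is the sum of the merged weights.
merge 7/93 + 3/31 → 16/93
merge 11/93 + 16/93 → 9/31
merge 6/31 + 20/93 → 38/93
merge 9/31 + 28/93 → 55/93
merge 38/93 + 55/93 → 1
L = 16/93 + 9/31 + 38/93 + 55/93 + 1 = 229/93 ≈ 2.462 bits/symbol.

2.462 bits/symbol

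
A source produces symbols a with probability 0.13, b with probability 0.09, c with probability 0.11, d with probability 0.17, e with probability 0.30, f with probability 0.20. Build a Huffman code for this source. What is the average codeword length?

2.5 bits/symbol

Repeatedly combine the two least-probable nodes; the expected code length is the sum of the merged weights.
merge 9/100 + 11/100 → 1/5
merge 13/100 + 17/100 → 3/10
merge 1/5 + 1/5 → 2/5
merge 3/10 + 3/10 → 3/5
merge 2/5 + 3/5 → 1
L = 1/5 + 3/10 + 2/5 + 3/5 + 1 = 5/2 = 2.5 bits/symbol.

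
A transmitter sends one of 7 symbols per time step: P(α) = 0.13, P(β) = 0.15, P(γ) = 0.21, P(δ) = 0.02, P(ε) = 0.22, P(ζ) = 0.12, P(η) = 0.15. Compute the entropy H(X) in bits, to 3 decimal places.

H = −Σ pᵢ log₂ pᵢ.
−0.13·log₂(0.13) = 0.3826
−0.15·log₂(0.15) = 0.4105
−0.21·log₂(0.21) = 0.4728
−0.02·log₂(0.02) = 0.1129
−0.22·log₂(0.22) = 0.4806
−0.12·log₂(0.12) = 0.3671
−0.15·log₂(0.15) = 0.4105
Sum ≈ 2.6371 → 2.637 bits.

2.637 bits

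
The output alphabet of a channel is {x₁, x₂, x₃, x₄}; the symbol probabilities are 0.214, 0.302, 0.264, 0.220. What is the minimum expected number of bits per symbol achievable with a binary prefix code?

2 bits/symbol

Repeatedly combine the two least-probable nodes; the expected code length is the sum of the merged weights.
merge 107/500 + 11/50 → 217/500
merge 33/125 + 151/500 → 283/500
merge 217/500 + 283/500 → 1
L = 217/500 + 283/500 + 1 = 2 bits/symbol.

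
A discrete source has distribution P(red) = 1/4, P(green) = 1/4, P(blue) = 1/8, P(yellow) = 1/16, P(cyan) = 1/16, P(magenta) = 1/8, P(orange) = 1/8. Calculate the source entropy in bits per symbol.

Each probability is a power of 1/2, so log₂(1/p) is an integer.
H = Σ p·log₂(1/p) = 1/4·2 + 1/4·2 + 1/8·3 + 1/16·4 + 1/16·4 + 1/8·3 + 1/8·3 = 2.625 bits.

2.625 bits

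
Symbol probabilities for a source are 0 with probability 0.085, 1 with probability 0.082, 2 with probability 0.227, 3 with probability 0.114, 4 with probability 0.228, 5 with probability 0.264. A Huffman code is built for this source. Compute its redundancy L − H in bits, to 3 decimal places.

0.014 bits

Entropy H = −Σ p log₂ p ≈ 2.4345 bits.
Huffman merges: 41/500+17/200→167/1000; 57/500+167/1000→281/1000; 227/1000+57/250→91/200; 33/125+281/1000→109/200; 91/200+109/200→1. L = 306/125 ≈ 2.4480.
L − H = 2.4480 − 2.4345 = 0.014 bits.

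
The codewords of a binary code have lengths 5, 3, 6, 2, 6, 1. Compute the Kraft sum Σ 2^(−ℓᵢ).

0.9375

With common denominator 2^6 = 64: Σ 2^(−ℓᵢ) = 2/64 + 8/64 + 1/64 + 16/64 + 1/64 + 32/64 = 60/64 = 0.9375.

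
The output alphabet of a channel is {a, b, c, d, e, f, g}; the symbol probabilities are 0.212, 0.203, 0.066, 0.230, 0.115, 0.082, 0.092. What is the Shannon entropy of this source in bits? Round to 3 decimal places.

2.659 bits

H = −Σ pᵢ log₂ pᵢ.
−0.212·log₂(0.212) = 0.4744
−0.203·log₂(0.203) = 0.4670
−0.066·log₂(0.066) = 0.2588
−0.230·log₂(0.230) = 0.4877
−0.115·log₂(0.115) = 0.3588
−0.082·log₂(0.082) = 0.2959
−0.092·log₂(0.092) = 0.3167
Sum ≈ 2.6593 → 2.659 bits.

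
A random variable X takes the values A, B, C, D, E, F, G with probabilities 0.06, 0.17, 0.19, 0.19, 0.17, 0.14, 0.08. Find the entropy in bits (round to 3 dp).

2.712 bits

H = −Σ pᵢ log₂ pᵢ.
−0.06·log₂(0.06) = 0.2435
−0.17·log₂(0.17) = 0.4346
−0.19·log₂(0.19) = 0.4552
−0.19·log₂(0.19) = 0.4552
−0.17·log₂(0.17) = 0.4346
−0.14·log₂(0.14) = 0.3971
−0.08·log₂(0.08) = 0.2915
Sum ≈ 2.7118 → 2.712 bits.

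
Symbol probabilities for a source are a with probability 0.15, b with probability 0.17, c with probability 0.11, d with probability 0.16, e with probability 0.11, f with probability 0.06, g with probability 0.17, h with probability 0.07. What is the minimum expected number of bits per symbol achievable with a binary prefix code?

2.96 bits/symbol

Repeatedly combine the two least-probable nodes; the expected code length is the sum of the merged weights.
merge 3/50 + 7/100 → 13/100
merge 11/100 + 11/100 → 11/50
merge 13/100 + 3/20 → 7/25
merge 4/25 + 17/100 → 33/100
merge 17/100 + 11/50 → 39/100
merge 7/25 + 33/100 → 61/100
merge 39/100 + 61/100 → 1
L = 13/100 + 11/50 + 7/25 + 33/100 + 39/100 + 61/100 + 1 = 74/25 = 2.96 bits/symbol.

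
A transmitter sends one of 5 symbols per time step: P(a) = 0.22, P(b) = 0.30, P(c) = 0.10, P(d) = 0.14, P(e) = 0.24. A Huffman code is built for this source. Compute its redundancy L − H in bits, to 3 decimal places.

0.015 bits

Entropy H = −Σ p log₂ p ≈ 2.2251 bits.
Huffman merges: 1/10+7/50→6/25; 11/50+6/25→23/50; 6/25+3/10→27/50; 23/50+27/50→1. L = 56/25 ≈ 2.2400.
L − H = 2.2400 − 2.2251 = 0.015 bits.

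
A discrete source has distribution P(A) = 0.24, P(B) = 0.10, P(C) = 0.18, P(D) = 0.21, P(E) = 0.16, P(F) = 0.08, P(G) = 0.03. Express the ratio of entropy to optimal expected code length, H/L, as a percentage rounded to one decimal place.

98.1%

Entropy H = −Σ p log₂ p ≈ 2.6108 bits.
Huffman merges: 3/100+2/25→11/100; 1/10+11/100→21/100; 4/25+9/50→17/50; 21/100+21/100→21/50; 6/25+17/50→29/50; 21/50+29/50→1. L = 133/50 ≈ 2.6600.
Efficiency = H/L = 2.6108/2.6600 = 98.1%.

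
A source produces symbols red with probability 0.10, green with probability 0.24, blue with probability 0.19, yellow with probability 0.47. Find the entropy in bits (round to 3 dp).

H = −Σ pᵢ log₂ pᵢ.
−0.10·log₂(0.10) = 0.3322
−0.24·log₂(0.24) = 0.4941
−0.19·log₂(0.19) = 0.4552
−0.47·log₂(0.47) = 0.5120
Sum ≈ 1.7935 → 1.794 bits.

1.794 bits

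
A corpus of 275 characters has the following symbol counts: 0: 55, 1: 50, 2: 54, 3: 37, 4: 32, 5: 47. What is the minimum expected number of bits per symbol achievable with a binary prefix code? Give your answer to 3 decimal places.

Probabilities are the counts divided by 275.
Repeatedly combine the two least-probable nodes; the expected code length is the sum of the merged weights.
merge 32/275 + 37/275 → 69/275
merge 47/275 + 2/11 → 97/275
merge 54/275 + 1/5 → 109/275
merge 69/275 + 97/275 → 166/275
merge 109/275 + 166/275 → 1
L = 69/275 + 97/275 + 109/275 + 166/275 + 1 = 716/275 ≈ 2.604 bits/symbol.

2.604 bits/symbol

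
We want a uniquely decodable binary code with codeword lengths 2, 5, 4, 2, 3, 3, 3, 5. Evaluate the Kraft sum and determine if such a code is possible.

1; yes

With common denominator 2^5 = 32: Σ 2^(−ℓᵢ) = 8/32 + 1/32 + 2/32 + 8/32 + 4/32 + 4/32 + 4/32 + 1/32 = 32/32 = 1.
Kraft's inequality requires Σ ≤ 1; here Σ = 1 ≤ 1, so such a prefix code exists.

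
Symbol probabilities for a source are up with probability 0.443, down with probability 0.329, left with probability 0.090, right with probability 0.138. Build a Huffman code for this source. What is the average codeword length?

1.785 bits/symbol

Repeatedly combine the two least-probable nodes; the expected code length is the sum of the merged weights.
merge 9/100 + 69/500 → 57/250
merge 57/250 + 329/1000 → 557/1000
merge 443/1000 + 557/1000 → 1
L = 57/250 + 557/1000 + 1 = 357/200 = 1.785 bits/symbol.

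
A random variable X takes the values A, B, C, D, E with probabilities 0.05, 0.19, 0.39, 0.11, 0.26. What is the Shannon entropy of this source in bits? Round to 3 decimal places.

2.057 bits

H = −Σ pᵢ log₂ pᵢ.
−0.05·log₂(0.05) = 0.2161
−0.19·log₂(0.19) = 0.4552
−0.39·log₂(0.39) = 0.5298
−0.11·log₂(0.11) = 0.3503
−0.26·log₂(0.26) = 0.5053
Sum ≈ 2.0567 → 2.057 bits.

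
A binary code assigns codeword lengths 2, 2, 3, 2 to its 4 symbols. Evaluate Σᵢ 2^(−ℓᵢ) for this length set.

With common denominator 2^3 = 8: Σ 2^(−ℓᵢ) = 2/8 + 2/8 + 1/8 + 2/8 = 7/8 = 0.875.

0.875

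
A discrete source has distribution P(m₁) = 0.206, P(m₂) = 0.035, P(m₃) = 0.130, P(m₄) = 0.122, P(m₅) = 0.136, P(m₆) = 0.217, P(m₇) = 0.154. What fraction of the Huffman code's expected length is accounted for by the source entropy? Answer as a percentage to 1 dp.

97.9%

Entropy H = −Σ p log₂ p ≈ 2.6771 bits.
Huffman merges: 7/200+61/500→157/1000; 13/100+17/125→133/500; 77/500+157/1000→311/1000; 103/500+217/1000→423/1000; 133/500+311/1000→577/1000; 423/1000+577/1000→1. L = 1367/500 ≈ 2.7340.
Efficiency = H/L = 2.6771/2.7340 = 97.9%.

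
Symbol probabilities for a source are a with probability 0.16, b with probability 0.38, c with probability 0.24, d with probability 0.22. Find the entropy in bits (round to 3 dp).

H = −Σ pᵢ log₂ pᵢ.
−0.16·log₂(0.16) = 0.4230
−0.38·log₂(0.38) = 0.5305
−0.24·log₂(0.24) = 0.4941
−0.22·log₂(0.22) = 0.4806
Sum ≈ 1.9282 → 1.928 bits.

1.928 bits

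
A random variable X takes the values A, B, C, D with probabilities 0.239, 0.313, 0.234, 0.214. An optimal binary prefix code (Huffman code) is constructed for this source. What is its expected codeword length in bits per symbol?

Repeatedly combine the two least-probable nodes; the expected code length is the sum of the merged weights.
merge 107/500 + 117/500 → 56/125
merge 239/1000 + 313/1000 → 69/125
merge 56/125 + 69/125 → 1
L = 56/125 + 69/125 + 1 = 2 bits/symbol.

2 bits/symbol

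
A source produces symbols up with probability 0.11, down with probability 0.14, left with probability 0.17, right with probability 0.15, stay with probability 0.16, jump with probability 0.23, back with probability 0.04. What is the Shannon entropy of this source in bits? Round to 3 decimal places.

H = −Σ pᵢ log₂ pᵢ.
−0.11·log₂(0.11) = 0.3503
−0.14·log₂(0.14) = 0.3971
−0.17·log₂(0.17) = 0.4346
−0.15·log₂(0.15) = 0.4105
−0.16·log₂(0.16) = 0.4230
−0.23·log₂(0.23) = 0.4877
−0.04·log₂(0.04) = 0.1858
Sum ≈ 2.6890 → 2.689 bits.

2.689 bits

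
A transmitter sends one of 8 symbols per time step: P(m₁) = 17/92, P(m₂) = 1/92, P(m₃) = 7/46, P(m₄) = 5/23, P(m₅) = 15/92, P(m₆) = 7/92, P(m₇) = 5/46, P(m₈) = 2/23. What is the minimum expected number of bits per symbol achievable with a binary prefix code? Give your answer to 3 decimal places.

2.859 bits/symbol

Repeatedly combine the two least-probable nodes; the expected code length is the sum of the merged weights.
merge 1/92 + 7/92 → 2/23
merge 2/23 + 2/23 → 4/23
merge 5/46 + 7/46 → 6/23
merge 15/92 + 4/23 → 31/92
merge 17/92 + 5/23 → 37/92
merge 6/23 + 31/92 → 55/92
merge 37/92 + 55/92 → 1
L = 2/23 + 4/23 + 6/23 + 31/92 + 37/92 + 55/92 + 1 = 263/92 ≈ 2.859 bits/symbol.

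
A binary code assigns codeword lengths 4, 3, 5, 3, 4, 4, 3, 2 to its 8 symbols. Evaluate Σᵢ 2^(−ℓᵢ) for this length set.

With common denominator 2^5 = 32: Σ 2^(−ℓᵢ) = 2/32 + 4/32 + 1/32 + 4/32 + 2/32 + 2/32 + 4/32 + 8/32 = 27/32 = 0.84375.

0.84375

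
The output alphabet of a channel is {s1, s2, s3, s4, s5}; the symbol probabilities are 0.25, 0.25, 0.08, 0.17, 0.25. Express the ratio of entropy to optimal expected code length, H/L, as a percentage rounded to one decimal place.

Entropy H = −Σ p log₂ p ≈ 2.2261 bits.
Huffman merges: 2/25+17/100→1/4; 1/4+1/4→1/2; 1/4+1/4→1/2; 1/2+1/2→1. L = 9/4 ≈ 2.2500.
Efficiency = H/L = 2.2261/2.2500 = 98.9%.

98.9%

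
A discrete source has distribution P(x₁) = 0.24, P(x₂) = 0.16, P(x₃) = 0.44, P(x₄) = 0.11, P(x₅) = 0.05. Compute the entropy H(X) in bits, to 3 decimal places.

H = −Σ pᵢ log₂ pᵢ.
−0.24·log₂(0.24) = 0.4941
−0.16·log₂(0.16) = 0.4230
−0.44·log₂(0.44) = 0.5211
−0.11·log₂(0.11) = 0.3503
−0.05·log₂(0.05) = 0.2161
Sum ≈ 2.0047 → 2.005 bits.

2.005 bits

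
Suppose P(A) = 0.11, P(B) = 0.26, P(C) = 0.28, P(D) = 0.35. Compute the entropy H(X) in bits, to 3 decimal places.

H = −Σ pᵢ log₂ pᵢ.
−0.11·log₂(0.11) = 0.3503
−0.26·log₂(0.26) = 0.5053
−0.28·log₂(0.28) = 0.5142
−0.35·log₂(0.35) = 0.5301
Sum ≈ 1.8999 → 1.900 bits.

1.900 bits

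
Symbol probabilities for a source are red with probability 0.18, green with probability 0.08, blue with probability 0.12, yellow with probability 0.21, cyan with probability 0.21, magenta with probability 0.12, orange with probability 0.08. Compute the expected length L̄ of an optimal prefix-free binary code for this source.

Repeatedly combine the two least-probable nodes; the expected code length is the sum of the merged weights.
merge 2/25 + 2/25 → 4/25
merge 3/25 + 3/25 → 6/25
merge 4/25 + 9/50 → 17/50
merge 21/100 + 21/100 → 21/50
merge 6/25 + 17/50 → 29/50
merge 21/50 + 29/50 → 1
L = 4/25 + 6/25 + 17/50 + 21/50 + 29/50 + 1 = 137/50 = 2.74 bits/symbol.

2.74 bits/symbol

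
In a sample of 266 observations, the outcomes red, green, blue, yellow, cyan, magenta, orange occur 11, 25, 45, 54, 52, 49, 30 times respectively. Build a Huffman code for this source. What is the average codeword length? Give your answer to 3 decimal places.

Probabilities are the counts divided by 266.
Repeatedly combine the two least-probable nodes; the expected code length is the sum of the merged weights.
merge 11/266 + 25/266 → 18/133
merge 15/133 + 18/133 → 33/133
merge 45/266 + 7/38 → 47/133
merge 26/133 + 27/133 → 53/133
merge 33/133 + 47/133 → 80/133
merge 53/133 + 80/133 → 1
L = 18/133 + 33/133 + 47/133 + 53/133 + 80/133 + 1 = 52/19 ≈ 2.737 bits/symbol.

2.737 bits/symbol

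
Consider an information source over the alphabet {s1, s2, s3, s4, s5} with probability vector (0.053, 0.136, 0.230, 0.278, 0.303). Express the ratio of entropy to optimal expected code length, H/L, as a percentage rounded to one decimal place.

97.7%

Entropy H = −Σ p log₂ p ≈ 2.1391 bits.
Huffman merges: 53/1000+17/125→189/1000; 189/1000+23/100→419/1000; 139/500+303/1000→581/1000; 419/1000+581/1000→1. L = 2189/1000 ≈ 2.1890.
Efficiency = H/L = 2.1391/2.1890 = 97.7%.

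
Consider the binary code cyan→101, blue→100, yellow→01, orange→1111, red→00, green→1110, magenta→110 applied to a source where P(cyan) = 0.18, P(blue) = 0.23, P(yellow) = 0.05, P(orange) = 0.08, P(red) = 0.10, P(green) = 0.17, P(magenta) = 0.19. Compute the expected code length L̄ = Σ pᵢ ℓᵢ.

3.1 bits/symbol

L̄ = Σ pᵢ·ℓᵢ = 0.18·3 + 0.23·3 + 0.05·2 + 0.08·4 + 0.10·2 + 0.17·4 + 0.19·3 = 3.1 bits/symbol.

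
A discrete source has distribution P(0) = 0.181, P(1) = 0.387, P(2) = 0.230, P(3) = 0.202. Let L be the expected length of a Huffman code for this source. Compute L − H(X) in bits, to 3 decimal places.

Entropy H = −Σ p log₂ p ≈ 1.9302 bits.
Huffman merges: 181/1000+101/500→383/1000; 23/100+383/1000→613/1000; 387/1000+613/1000→1. L = 499/250 ≈ 1.9960.
L − H = 1.9960 − 1.9302 = 0.066 bits.

0.066 bits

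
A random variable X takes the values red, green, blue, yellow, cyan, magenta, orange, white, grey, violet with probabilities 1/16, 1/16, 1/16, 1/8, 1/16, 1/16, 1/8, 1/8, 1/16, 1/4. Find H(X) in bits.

Each probability is a power of 1/2, so log₂(1/p) is an integer.
H = Σ p·log₂(1/p) = 1/16·4 + 1/16·4 + 1/16·4 + 1/8·3 + 1/16·4 + 1/16·4 + 1/8·3 + 1/8·3 + 1/16·4 + 1/4·2 = 3.125 bits.

3.125 bits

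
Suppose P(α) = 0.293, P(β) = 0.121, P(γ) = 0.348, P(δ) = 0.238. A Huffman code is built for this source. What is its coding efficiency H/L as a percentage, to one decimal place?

Entropy H = −Σ p log₂ p ≈ 1.9104 bits.
Huffman merges: 121/1000+119/500→359/1000; 293/1000+87/250→641/1000; 359/1000+641/1000→1. L = 2 ≈ 2.0000.
Efficiency = H/L = 1.9104/2.0000 = 95.5%.

95.5%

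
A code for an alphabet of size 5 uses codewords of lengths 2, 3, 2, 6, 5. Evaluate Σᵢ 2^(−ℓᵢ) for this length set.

0.671875

With common denominator 2^6 = 64: Σ 2^(−ℓᵢ) = 16/64 + 8/64 + 16/64 + 1/64 + 2/64 = 43/64 = 0.671875.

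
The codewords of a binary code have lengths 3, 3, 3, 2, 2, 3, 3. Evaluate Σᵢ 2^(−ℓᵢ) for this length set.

1.125

With common denominator 2^3 = 8: Σ 2^(−ℓᵢ) = 1/8 + 1/8 + 1/8 + 2/8 + 2/8 + 1/8 + 1/8 = 9/8 = 1.125.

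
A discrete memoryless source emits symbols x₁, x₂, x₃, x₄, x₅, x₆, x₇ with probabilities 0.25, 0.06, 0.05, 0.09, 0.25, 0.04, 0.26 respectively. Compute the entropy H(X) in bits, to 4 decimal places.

H = −Σ pᵢ log₂ pᵢ.
−0.25·log₂(0.25) = 0.5000
−0.06·log₂(0.06) = 0.2435
−0.05·log₂(0.05) = 0.2161
−0.09·log₂(0.09) = 0.3127
−0.25·log₂(0.25) = 0.5000
−0.04·log₂(0.04) = 0.1858
−0.26·log₂(0.26) = 0.5053
Sum ≈ 2.4633 → 2.4633 bits.

2.4633 bits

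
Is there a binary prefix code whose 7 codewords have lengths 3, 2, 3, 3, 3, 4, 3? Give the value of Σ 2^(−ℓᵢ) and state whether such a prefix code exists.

0.9375; yes

With common denominator 2^4 = 16: Σ 2^(−ℓᵢ) = 2/16 + 4/16 + 2/16 + 2/16 + 2/16 + 1/16 + 2/16 = 15/16 = 0.9375.
Kraft's inequality requires Σ ≤ 1; here Σ = 0.9375 ≤ 1, so such a prefix code exists.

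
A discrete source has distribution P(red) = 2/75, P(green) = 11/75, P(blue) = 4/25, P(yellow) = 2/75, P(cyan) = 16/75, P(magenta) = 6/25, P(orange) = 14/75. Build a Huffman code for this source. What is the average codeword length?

2.6 bits/symbol

Repeatedly combine the two least-probable nodes; the expected code length is the sum of the merged weights.
merge 2/75 + 2/75 → 4/75
merge 4/75 + 11/75 → 1/5
merge 4/25 + 14/75 → 26/75
merge 1/5 + 16/75 → 31/75
merge 6/25 + 26/75 → 44/75
merge 31/75 + 44/75 → 1
L = 4/75 + 1/5 + 26/75 + 31/75 + 44/75 + 1 = 13/5 = 2.6 bits/symbol.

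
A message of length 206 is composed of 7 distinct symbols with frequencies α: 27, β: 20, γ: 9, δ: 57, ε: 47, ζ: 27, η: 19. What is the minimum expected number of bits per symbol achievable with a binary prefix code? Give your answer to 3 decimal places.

Probabilities are the counts divided by 206.
Repeatedly combine the two least-probable nodes; the expected code length is the sum of the merged weights.
merge 9/206 + 19/206 → 14/103
merge 10/103 + 27/206 → 47/206
merge 27/206 + 14/103 → 55/206
merge 47/206 + 47/206 → 47/103
merge 55/206 + 57/206 → 56/103
merge 47/103 + 56/103 → 1
L = 14/103 + 47/206 + 55/206 + 47/103 + 56/103 + 1 = 271/103 ≈ 2.631 bits/symbol.

2.631 bits/symbol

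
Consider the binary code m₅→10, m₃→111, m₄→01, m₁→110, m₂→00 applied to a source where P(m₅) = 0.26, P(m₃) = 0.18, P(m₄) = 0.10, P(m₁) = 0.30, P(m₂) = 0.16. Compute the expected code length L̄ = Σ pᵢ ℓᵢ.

L̄ = Σ pᵢ·ℓᵢ = 0.26·2 + 0.18·3 + 0.10·2 + 0.30·3 + 0.16·2 = 2.48 bits/symbol.

2.48 bits/symbol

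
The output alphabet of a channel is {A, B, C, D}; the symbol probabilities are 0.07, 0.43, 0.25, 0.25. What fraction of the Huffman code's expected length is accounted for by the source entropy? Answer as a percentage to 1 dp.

94.8%

Entropy H = −Σ p log₂ p ≈ 1.7921 bits.
Huffman merges: 7/100+1/4→8/25; 1/4+8/25→57/100; 43/100+57/100→1. L = 189/100 ≈ 1.8900.
Efficiency = H/L = 1.7921/1.8900 = 94.8%.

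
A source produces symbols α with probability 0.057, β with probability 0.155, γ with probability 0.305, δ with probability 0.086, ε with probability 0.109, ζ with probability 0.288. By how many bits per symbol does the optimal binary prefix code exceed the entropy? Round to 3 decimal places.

0.050 bits

Entropy H = −Σ p log₂ p ≈ 2.3451 bits.
Huffman merges: 57/1000+43/500→143/1000; 109/1000+143/1000→63/250; 31/200+63/250→407/1000; 36/125+61/200→593/1000; 407/1000+593/1000→1. L = 479/200 ≈ 2.3950.
L − H = 2.3950 − 2.3451 = 0.050 bits.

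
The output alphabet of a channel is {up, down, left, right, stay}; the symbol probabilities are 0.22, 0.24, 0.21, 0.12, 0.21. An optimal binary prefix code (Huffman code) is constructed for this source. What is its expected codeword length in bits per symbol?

2.33 bits/symbol

Repeatedly combine the two least-probable nodes; the expected code length is the sum of the merged weights.
merge 3/25 + 21/100 → 33/100
merge 21/100 + 11/50 → 43/100
merge 6/25 + 33/100 → 57/100
merge 43/100 + 57/100 → 1
L = 33/100 + 43/100 + 57/100 + 1 = 233/100 = 2.33 bits/symbol.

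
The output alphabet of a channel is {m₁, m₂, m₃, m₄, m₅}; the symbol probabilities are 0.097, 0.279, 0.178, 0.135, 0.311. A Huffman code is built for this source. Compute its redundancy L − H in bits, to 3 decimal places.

Entropy H = −Σ p log₂ p ≈ 2.1976 bits.
Huffman merges: 97/1000+27/200→29/125; 89/500+29/125→41/100; 279/1000+311/1000→59/100; 41/100+59/100→1. L = 279/125 ≈ 2.2320.
L − H = 2.2320 − 2.1976 = 0.034 bits.

0.034 bits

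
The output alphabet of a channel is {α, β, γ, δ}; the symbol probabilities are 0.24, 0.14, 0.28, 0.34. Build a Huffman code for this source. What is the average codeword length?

2 bits/symbol

Repeatedly combine the two least-probable nodes; the expected code length is the sum of the merged weights.
merge 7/50 + 6/25 → 19/50
merge 7/25 + 17/50 → 31/50
merge 19/50 + 31/50 → 1
L = 19/50 + 31/50 + 1 = 2 bits/symbol.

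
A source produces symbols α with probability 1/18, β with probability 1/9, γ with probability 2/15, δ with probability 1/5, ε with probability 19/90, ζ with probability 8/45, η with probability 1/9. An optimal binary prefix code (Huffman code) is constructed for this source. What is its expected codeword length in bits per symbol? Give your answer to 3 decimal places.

Repeatedly combine the two least-probable nodes; the expected code length is the sum of the merged weights.
merge 1/18 + 1/9 → 1/6
merge 1/9 + 2/15 → 11/45
merge 1/6 + 8/45 → 31/90
merge 1/5 + 19/90 → 37/90
merge 11/45 + 31/90 → 53/90
merge 37/90 + 53/90 → 1
L = 1/6 + 11/45 + 31/90 + 37/90 + 53/90 + 1 = 124/45 ≈ 2.756 bits/symbol.

2.756 bits/symbol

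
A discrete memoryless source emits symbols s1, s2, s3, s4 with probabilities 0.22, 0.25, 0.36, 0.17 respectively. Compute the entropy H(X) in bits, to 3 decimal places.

H = −Σ pᵢ log₂ pᵢ.
−0.22·log₂(0.22) = 0.4806
−0.25·log₂(0.25) = 0.5000
−0.36·log₂(0.36) = 0.5306
−0.17·log₂(0.17) = 0.4346
Sum ≈ 1.9458 → 1.946 bits.

1.946 bits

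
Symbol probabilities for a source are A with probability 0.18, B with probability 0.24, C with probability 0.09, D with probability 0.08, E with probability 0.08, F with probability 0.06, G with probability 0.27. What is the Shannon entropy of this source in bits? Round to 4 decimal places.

H = −Σ pᵢ log₂ pᵢ.
−0.18·log₂(0.18) = 0.4453
−0.24·log₂(0.24) = 0.4941
−0.09·log₂(0.09) = 0.3127
−0.08·log₂(0.08) = 0.2915
−0.08·log₂(0.08) = 0.2915
−0.06·log₂(0.06) = 0.2435
−0.27·log₂(0.27) = 0.5100
Sum ≈ 2.5887 → 2.5887 bits.

2.5887 bits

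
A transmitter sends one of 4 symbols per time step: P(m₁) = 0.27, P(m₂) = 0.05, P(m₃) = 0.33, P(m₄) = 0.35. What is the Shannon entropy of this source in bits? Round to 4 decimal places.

H = −Σ pᵢ log₂ pᵢ.
−0.27·log₂(0.27) = 0.5100
−0.05·log₂(0.05) = 0.2161
−0.33·log₂(0.33) = 0.5278
−0.35·log₂(0.35) = 0.5301
Sum ≈ 1.7840 → 1.7840 bits.

1.7840 bits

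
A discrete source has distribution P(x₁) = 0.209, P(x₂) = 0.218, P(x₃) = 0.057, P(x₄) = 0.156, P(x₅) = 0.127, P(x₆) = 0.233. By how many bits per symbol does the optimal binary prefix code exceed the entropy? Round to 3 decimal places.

0.051 bits

Entropy H = −Σ p log₂ p ≈ 2.4726 bits.
Huffman merges: 57/1000+127/1000→23/125; 39/250+23/125→17/50; 209/1000+109/500→427/1000; 233/1000+17/50→573/1000; 427/1000+573/1000→1. L = 631/250 ≈ 2.5240.
L − H = 2.5240 − 2.4726 = 0.051 bits.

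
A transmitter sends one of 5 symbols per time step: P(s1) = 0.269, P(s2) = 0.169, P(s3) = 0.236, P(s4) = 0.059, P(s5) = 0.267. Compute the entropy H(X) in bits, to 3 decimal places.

2.184 bits

H = −Σ pᵢ log₂ pᵢ.
−0.269·log₂(0.269) = 0.5096
−0.169·log₂(0.169) = 0.4335
−0.236·log₂(0.236) = 0.4916
−0.059·log₂(0.059) = 0.2409
−0.267·log₂(0.267) = 0.5087
Sum ≈ 2.1842 → 2.184 bits.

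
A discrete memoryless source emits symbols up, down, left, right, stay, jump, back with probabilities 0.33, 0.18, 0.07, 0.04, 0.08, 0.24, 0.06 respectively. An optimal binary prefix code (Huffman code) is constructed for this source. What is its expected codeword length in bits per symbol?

2.5 bits/symbol

Repeatedly combine the two least-probable nodes; the expected code length is the sum of the merged weights.
merge 1/25 + 3/50 → 1/10
merge 7/100 + 2/25 → 3/20
merge 1/10 + 3/20 → 1/4
merge 9/50 + 6/25 → 21/50
merge 1/4 + 33/100 → 29/50
merge 21/50 + 29/50 → 1
L = 1/10 + 3/20 + 1/4 + 21/50 + 29/50 + 1 = 5/2 = 2.5 bits/symbol.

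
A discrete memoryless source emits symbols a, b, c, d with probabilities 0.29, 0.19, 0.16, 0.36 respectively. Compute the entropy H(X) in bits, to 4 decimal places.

H = −Σ pᵢ log₂ pᵢ.
−0.29·log₂(0.29) = 0.5179
−0.19·log₂(0.19) = 0.4552
−0.16·log₂(0.16) = 0.4230
−0.36·log₂(0.36) = 0.5306
Sum ≈ 1.9268 → 1.9268 bits.

1.9268 bits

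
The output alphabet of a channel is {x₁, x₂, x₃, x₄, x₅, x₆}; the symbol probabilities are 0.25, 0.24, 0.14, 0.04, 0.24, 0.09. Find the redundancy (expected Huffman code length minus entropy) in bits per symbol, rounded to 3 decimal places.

0.016 bits

Entropy H = −Σ p log₂ p ≈ 2.3838 bits.
Huffman merges: 1/25+9/100→13/100; 13/100+7/50→27/100; 6/25+6/25→12/25; 1/4+27/100→13/25; 12/25+13/25→1. L = 12/5 ≈ 2.4000.
L − H = 2.4000 − 2.3838 = 0.016 bits.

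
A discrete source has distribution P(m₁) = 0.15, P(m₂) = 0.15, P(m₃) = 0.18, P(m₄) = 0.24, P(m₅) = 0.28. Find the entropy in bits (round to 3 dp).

2.275 bits

H = −Σ pᵢ log₂ pᵢ.
−0.15·log₂(0.15) = 0.4105
−0.15·log₂(0.15) = 0.4105
−0.18·log₂(0.18) = 0.4453
−0.24·log₂(0.24) = 0.4941
−0.28·log₂(0.28) = 0.5142
Sum ≈ 2.2748 → 2.275 bits.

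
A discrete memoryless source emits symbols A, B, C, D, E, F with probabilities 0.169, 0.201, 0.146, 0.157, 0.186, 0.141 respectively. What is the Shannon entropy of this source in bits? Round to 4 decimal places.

H = −Σ pᵢ log₂ pᵢ.
−0.169·log₂(0.169) = 0.4335
−0.201·log₂(0.201) = 0.4653
−0.146·log₂(0.146) = 0.4053
−0.157·log₂(0.157) = 0.4194
−0.186·log₂(0.186) = 0.4514
−0.141·log₂(0.141) = 0.3985
Sum ≈ 2.5732 → 2.5732 bits.

2.5732 bits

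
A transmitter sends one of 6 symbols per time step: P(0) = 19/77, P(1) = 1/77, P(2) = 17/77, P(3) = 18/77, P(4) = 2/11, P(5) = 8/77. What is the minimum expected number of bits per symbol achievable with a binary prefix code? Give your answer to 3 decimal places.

Repeatedly combine the two least-probable nodes; the expected code length is the sum of the merged weights.
merge 1/77 + 8/77 → 9/77
merge 9/77 + 2/11 → 23/77
merge 17/77 + 18/77 → 5/11
merge 19/77 + 23/77 → 6/11
merge 5/11 + 6/11 → 1
L = 9/77 + 23/77 + 5/11 + 6/11 + 1 = 186/77 ≈ 2.416 bits/symbol.

2.416 bits/symbol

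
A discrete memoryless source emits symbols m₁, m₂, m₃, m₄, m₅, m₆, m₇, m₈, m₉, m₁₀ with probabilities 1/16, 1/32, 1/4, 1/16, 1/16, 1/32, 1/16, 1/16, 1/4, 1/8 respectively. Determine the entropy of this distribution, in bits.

2.9375 bits

Each probability is a power of 1/2, so log₂(1/p) is an integer.
H = Σ p·log₂(1/p) = 1/16·4 + 1/32·5 + 1/4·2 + 1/16·4 + 1/16·4 + 1/32·5 + 1/16·4 + 1/16·4 + 1/4·2 + 1/8·3 = 2.9375 bits.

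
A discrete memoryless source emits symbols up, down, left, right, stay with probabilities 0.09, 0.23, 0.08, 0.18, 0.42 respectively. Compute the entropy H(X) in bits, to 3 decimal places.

H = −Σ pᵢ log₂ pᵢ.
−0.09·log₂(0.09) = 0.3127
−0.23·log₂(0.23) = 0.4877
−0.08·log₂(0.08) = 0.2915
−0.18·log₂(0.18) = 0.4453
−0.42·log₂(0.42) = 0.5256
Sum ≈ 2.0628 → 2.063 bits.

2.063 bits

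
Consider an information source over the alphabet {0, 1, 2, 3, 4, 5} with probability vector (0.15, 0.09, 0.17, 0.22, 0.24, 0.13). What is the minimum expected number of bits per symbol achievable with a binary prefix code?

Repeatedly combine the two least-probable nodes; the expected code length is the sum of the merged weights.
merge 9/100 + 13/100 → 11/50
merge 3/20 + 17/100 → 8/25
merge 11/50 + 11/50 → 11/25
merge 6/25 + 8/25 → 14/25
merge 11/25 + 14/25 → 1
L = 11/50 + 8/25 + 11/25 + 14/25 + 1 = 127/50 = 2.54 bits/symbol.

2.54 bits/symbol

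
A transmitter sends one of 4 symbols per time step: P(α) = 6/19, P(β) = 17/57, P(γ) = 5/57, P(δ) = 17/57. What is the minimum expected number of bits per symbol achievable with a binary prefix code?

2 bits/symbol

Repeatedly combine the two least-probable nodes; the expected code length is the sum of the merged weights.
merge 5/57 + 17/57 → 22/57
merge 17/57 + 6/19 → 35/57
merge 22/57 + 35/57 → 1
L = 22/57 + 35/57 + 1 = 2 bits/symbol.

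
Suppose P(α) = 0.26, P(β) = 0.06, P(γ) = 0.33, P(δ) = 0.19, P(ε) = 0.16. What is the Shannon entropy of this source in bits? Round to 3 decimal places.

2.155 bits

H = −Σ pᵢ log₂ pᵢ.
−0.26·log₂(0.26) = 0.5053
−0.06·log₂(0.06) = 0.2435
−0.33·log₂(0.33) = 0.5278
−0.19·log₂(0.19) = 0.4552
−0.16·log₂(0.16) = 0.4230
Sum ≈ 2.1549 → 2.155 bits.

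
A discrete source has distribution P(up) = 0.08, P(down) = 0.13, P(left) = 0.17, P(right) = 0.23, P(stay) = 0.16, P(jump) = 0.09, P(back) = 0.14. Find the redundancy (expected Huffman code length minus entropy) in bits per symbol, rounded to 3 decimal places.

0.041 bits

Entropy H = −Σ p log₂ p ≈ 2.7292 bits.
Huffman merges: 2/25+9/100→17/100; 13/100+7/50→27/100; 4/25+17/100→33/100; 17/100+23/100→2/5; 27/100+33/100→3/5; 2/5+3/5→1. L = 277/100 ≈ 2.7700.
L − H = 2.7700 − 2.7292 = 0.041 bits.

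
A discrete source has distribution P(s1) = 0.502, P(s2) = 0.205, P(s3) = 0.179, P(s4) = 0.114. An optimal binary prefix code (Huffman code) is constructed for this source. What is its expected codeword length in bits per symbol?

1.791 bits/symbol

Repeatedly combine the two least-probable nodes; the expected code length is the sum of the merged weights.
merge 57/500 + 179/1000 → 293/1000
merge 41/200 + 293/1000 → 249/500
merge 249/500 + 251/500 → 1
L = 293/1000 + 249/500 + 1 = 1791/1000 = 1.791 bits/symbol.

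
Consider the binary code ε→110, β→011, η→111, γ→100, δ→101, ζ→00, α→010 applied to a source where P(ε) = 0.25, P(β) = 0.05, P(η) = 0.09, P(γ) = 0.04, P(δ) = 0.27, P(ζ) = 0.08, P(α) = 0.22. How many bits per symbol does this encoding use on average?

L̄ = Σ pᵢ·ℓᵢ = 0.25·3 + 0.05·3 + 0.09·3 + 0.04·3 + 0.27·3 + 0.08·2 + 0.22·3 = 2.92 bits/symbol.

2.92 bits/symbol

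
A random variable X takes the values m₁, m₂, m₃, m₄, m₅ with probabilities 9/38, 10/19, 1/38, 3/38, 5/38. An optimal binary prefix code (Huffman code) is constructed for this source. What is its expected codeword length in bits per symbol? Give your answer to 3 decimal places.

1.816 bits/symbol

Repeatedly combine the two least-probable nodes; the expected code length is the sum of the merged weights.
merge 1/38 + 3/38 → 2/19
merge 2/19 + 5/38 → 9/38
merge 9/38 + 9/38 → 9/19
merge 9/19 + 10/19 → 1
L = 2/19 + 9/38 + 9/19 + 1 = 69/38 ≈ 1.816 bits/symbol.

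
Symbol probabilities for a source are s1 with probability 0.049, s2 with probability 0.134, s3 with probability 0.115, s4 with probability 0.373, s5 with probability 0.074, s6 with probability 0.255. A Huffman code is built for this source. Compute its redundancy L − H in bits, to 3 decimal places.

0.088 bits

Entropy H = −Σ p log₂ p ≈ 2.2720 bits.
Huffman merges: 49/1000+37/500→123/1000; 23/200+123/1000→119/500; 67/500+119/500→93/250; 51/200+93/250→627/1000; 373/1000+627/1000→1. L = 59/25 ≈ 2.3600.
L − H = 2.3600 − 2.2720 = 0.088 bits.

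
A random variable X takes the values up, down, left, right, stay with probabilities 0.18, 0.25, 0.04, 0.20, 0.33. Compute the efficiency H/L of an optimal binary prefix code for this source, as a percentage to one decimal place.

95.6%

Entropy H = −Σ p log₂ p ≈ 2.1233 bits.
Huffman merges: 1/25+9/50→11/50; 1/5+11/50→21/50; 1/4+33/100→29/50; 21/50+29/50→1. L = 111/50 ≈ 2.2200.
Efficiency = H/L = 2.1233/2.2200 = 95.6%.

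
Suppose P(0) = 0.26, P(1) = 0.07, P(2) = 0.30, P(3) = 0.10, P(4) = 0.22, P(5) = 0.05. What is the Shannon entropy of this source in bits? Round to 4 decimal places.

H = −Σ pᵢ log₂ pᵢ.
−0.26·log₂(0.26) = 0.5053
−0.07·log₂(0.07) = 0.2686
−0.30·log₂(0.30) = 0.5211
−0.10·log₂(0.10) = 0.3322
−0.22·log₂(0.22) = 0.4806
−0.05·log₂(0.05) = 0.2161
Sum ≈ 2.3238 → 2.3238 bits.

2.3238 bits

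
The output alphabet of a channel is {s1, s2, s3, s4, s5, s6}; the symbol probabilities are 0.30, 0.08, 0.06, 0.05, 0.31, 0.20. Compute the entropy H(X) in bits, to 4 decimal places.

H = −Σ pᵢ log₂ pᵢ.
−0.30·log₂(0.30) = 0.5211
−0.08·log₂(0.08) = 0.2915
−0.06·log₂(0.06) = 0.2435
−0.05·log₂(0.05) = 0.2161
−0.31·log₂(0.31) = 0.5238
−0.20·log₂(0.20) = 0.4644
Sum ≈ 2.2604 → 2.2604 bits.

2.2604 bits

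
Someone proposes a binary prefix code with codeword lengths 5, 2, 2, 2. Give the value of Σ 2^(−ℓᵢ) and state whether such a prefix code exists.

0.78125; yes

With common denominator 2^5 = 32: Σ 2^(−ℓᵢ) = 1/32 + 8/32 + 8/32 + 8/32 = 25/32 = 0.78125.
Kraft's inequality requires Σ ≤ 1; here Σ = 0.78125 ≤ 1, so such a prefix code exists.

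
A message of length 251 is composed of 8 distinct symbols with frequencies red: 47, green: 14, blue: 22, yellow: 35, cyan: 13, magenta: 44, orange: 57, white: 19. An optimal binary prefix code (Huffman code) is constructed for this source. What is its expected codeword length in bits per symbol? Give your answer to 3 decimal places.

Probabilities are the counts divided by 251.
Repeatedly combine the two least-probable nodes; the expected code length is the sum of the merged weights.
merge 13/251 + 14/251 → 27/251
merge 19/251 + 22/251 → 41/251
merge 27/251 + 35/251 → 62/251
merge 41/251 + 44/251 → 85/251
merge 47/251 + 57/251 → 104/251
merge 62/251 + 85/251 → 147/251
merge 104/251 + 147/251 → 1
L = 27/251 + 41/251 + 62/251 + 85/251 + 104/251 + 147/251 + 1 = 717/251 ≈ 2.857 bits/symbol.

2.857 bits/symbol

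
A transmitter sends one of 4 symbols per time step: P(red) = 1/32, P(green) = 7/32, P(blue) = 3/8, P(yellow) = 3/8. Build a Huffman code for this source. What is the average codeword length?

Repeatedly combine the two least-probable nodes; the expected code length is the sum of the merged weights.
merge 1/32 + 7/32 → 1/4
merge 1/4 + 3/8 → 5/8
merge 3/8 + 5/8 → 1
L = 1/4 + 5/8 + 1 = 15/8 = 1.875 bits/symbol.

1.875 bits/symbol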